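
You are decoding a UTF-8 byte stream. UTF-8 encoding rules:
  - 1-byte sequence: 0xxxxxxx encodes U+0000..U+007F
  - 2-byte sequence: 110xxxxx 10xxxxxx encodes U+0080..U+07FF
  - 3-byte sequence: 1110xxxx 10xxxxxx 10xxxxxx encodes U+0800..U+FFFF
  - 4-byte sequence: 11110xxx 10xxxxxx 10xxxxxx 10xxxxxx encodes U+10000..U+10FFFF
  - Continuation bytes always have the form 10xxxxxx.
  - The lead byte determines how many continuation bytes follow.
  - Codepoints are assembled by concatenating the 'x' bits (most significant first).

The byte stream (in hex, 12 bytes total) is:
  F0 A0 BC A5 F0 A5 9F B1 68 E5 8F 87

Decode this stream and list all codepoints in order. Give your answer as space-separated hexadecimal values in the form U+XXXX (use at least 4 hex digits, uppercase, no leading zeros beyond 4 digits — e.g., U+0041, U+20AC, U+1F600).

Answer: U+20F25 U+257F1 U+0068 U+53C7

Derivation:
Byte[0]=F0: 4-byte lead, need 3 cont bytes. acc=0x0
Byte[1]=A0: continuation. acc=(acc<<6)|0x20=0x20
Byte[2]=BC: continuation. acc=(acc<<6)|0x3C=0x83C
Byte[3]=A5: continuation. acc=(acc<<6)|0x25=0x20F25
Completed: cp=U+20F25 (starts at byte 0)
Byte[4]=F0: 4-byte lead, need 3 cont bytes. acc=0x0
Byte[5]=A5: continuation. acc=(acc<<6)|0x25=0x25
Byte[6]=9F: continuation. acc=(acc<<6)|0x1F=0x95F
Byte[7]=B1: continuation. acc=(acc<<6)|0x31=0x257F1
Completed: cp=U+257F1 (starts at byte 4)
Byte[8]=68: 1-byte ASCII. cp=U+0068
Byte[9]=E5: 3-byte lead, need 2 cont bytes. acc=0x5
Byte[10]=8F: continuation. acc=(acc<<6)|0x0F=0x14F
Byte[11]=87: continuation. acc=(acc<<6)|0x07=0x53C7
Completed: cp=U+53C7 (starts at byte 9)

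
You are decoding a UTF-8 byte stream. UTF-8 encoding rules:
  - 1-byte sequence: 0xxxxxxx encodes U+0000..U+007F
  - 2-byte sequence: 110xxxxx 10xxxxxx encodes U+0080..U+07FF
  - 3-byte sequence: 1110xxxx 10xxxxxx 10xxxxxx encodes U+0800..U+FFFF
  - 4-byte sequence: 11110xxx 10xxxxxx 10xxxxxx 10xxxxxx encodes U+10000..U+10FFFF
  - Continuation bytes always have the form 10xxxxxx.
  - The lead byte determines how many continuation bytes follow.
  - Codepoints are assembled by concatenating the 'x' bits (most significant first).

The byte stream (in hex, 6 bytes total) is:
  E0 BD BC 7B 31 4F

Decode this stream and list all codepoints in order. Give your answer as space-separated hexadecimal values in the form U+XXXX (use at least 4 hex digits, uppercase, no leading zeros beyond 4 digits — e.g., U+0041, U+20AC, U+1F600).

Byte[0]=E0: 3-byte lead, need 2 cont bytes. acc=0x0
Byte[1]=BD: continuation. acc=(acc<<6)|0x3D=0x3D
Byte[2]=BC: continuation. acc=(acc<<6)|0x3C=0xF7C
Completed: cp=U+0F7C (starts at byte 0)
Byte[3]=7B: 1-byte ASCII. cp=U+007B
Byte[4]=31: 1-byte ASCII. cp=U+0031
Byte[5]=4F: 1-byte ASCII. cp=U+004F

Answer: U+0F7C U+007B U+0031 U+004F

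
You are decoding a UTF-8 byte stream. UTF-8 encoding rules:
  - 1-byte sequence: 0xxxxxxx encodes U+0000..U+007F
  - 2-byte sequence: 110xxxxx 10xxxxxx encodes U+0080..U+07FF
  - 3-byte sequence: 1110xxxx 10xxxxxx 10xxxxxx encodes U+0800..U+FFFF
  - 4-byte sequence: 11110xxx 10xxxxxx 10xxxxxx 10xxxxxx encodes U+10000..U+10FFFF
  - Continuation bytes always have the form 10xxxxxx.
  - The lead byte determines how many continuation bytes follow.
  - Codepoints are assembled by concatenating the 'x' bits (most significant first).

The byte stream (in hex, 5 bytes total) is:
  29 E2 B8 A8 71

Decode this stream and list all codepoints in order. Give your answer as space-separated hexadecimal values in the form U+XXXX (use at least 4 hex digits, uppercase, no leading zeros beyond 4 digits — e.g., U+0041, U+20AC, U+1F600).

Byte[0]=29: 1-byte ASCII. cp=U+0029
Byte[1]=E2: 3-byte lead, need 2 cont bytes. acc=0x2
Byte[2]=B8: continuation. acc=(acc<<6)|0x38=0xB8
Byte[3]=A8: continuation. acc=(acc<<6)|0x28=0x2E28
Completed: cp=U+2E28 (starts at byte 1)
Byte[4]=71: 1-byte ASCII. cp=U+0071

Answer: U+0029 U+2E28 U+0071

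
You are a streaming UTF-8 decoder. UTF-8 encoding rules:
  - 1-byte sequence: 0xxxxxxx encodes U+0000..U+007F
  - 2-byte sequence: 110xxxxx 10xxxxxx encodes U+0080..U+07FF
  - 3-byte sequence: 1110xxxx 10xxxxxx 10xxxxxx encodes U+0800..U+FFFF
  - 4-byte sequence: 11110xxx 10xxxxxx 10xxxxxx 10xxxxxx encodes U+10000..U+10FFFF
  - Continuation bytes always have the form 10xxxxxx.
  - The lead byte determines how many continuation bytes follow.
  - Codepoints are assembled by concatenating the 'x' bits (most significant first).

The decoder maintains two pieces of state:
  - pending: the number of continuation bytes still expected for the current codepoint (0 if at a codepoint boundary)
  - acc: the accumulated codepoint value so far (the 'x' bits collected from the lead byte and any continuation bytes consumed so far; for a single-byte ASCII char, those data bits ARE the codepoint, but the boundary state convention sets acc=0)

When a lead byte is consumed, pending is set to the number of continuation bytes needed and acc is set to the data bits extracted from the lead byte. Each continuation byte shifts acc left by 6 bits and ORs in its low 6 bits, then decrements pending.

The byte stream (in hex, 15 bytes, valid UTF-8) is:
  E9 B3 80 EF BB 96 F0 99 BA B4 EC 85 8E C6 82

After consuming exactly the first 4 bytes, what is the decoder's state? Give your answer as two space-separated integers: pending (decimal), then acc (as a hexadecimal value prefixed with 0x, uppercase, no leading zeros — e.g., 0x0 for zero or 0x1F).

Answer: 2 0xF

Derivation:
Byte[0]=E9: 3-byte lead. pending=2, acc=0x9
Byte[1]=B3: continuation. acc=(acc<<6)|0x33=0x273, pending=1
Byte[2]=80: continuation. acc=(acc<<6)|0x00=0x9CC0, pending=0
Byte[3]=EF: 3-byte lead. pending=2, acc=0xF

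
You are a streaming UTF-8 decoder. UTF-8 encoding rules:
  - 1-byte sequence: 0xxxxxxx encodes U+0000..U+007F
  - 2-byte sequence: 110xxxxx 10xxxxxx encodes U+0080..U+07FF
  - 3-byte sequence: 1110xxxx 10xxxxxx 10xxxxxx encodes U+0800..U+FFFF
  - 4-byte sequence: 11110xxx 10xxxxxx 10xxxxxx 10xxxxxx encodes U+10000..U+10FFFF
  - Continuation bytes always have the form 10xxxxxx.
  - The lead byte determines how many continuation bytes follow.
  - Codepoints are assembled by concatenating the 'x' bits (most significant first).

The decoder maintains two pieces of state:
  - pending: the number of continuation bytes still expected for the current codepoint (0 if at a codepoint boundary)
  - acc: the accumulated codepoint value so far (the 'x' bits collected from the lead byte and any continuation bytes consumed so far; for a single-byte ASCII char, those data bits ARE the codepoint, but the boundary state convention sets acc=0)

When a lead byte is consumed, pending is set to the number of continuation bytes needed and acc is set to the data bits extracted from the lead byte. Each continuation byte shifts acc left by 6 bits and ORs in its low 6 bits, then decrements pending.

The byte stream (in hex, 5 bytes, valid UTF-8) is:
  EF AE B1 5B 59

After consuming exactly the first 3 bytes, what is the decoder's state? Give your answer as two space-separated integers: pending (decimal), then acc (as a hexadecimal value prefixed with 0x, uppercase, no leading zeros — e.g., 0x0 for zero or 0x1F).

Byte[0]=EF: 3-byte lead. pending=2, acc=0xF
Byte[1]=AE: continuation. acc=(acc<<6)|0x2E=0x3EE, pending=1
Byte[2]=B1: continuation. acc=(acc<<6)|0x31=0xFBB1, pending=0

Answer: 0 0xFBB1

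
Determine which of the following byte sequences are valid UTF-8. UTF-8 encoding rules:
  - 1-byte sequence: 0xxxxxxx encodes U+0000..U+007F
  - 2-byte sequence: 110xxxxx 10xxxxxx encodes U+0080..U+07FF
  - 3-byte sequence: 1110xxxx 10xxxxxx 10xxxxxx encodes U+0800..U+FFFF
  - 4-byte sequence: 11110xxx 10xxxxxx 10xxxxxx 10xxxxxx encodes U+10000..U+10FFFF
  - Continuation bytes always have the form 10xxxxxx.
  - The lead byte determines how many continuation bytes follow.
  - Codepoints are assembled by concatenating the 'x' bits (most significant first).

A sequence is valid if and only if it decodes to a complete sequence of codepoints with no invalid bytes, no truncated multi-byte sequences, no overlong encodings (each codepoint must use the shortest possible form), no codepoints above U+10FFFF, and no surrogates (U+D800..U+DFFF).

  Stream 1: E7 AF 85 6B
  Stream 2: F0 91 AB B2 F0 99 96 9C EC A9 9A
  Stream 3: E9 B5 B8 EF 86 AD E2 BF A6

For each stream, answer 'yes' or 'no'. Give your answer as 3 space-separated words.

Stream 1: decodes cleanly. VALID
Stream 2: decodes cleanly. VALID
Stream 3: decodes cleanly. VALID

Answer: yes yes yes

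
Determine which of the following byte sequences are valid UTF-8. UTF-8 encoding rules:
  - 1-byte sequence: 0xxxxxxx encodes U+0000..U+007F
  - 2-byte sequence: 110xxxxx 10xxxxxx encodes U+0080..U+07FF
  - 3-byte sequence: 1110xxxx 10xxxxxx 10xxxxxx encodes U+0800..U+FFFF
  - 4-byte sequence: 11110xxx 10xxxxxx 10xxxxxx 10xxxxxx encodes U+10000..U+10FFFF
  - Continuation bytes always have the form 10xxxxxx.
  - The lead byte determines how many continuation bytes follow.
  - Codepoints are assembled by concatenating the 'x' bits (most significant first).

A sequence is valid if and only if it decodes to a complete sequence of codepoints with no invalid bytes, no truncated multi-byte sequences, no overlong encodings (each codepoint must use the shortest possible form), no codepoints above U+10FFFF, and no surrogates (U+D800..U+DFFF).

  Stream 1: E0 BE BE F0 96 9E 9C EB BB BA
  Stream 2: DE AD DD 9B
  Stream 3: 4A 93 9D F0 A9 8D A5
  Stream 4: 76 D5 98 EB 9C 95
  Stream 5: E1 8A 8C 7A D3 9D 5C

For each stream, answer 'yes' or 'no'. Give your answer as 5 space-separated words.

Stream 1: decodes cleanly. VALID
Stream 2: decodes cleanly. VALID
Stream 3: error at byte offset 1. INVALID
Stream 4: decodes cleanly. VALID
Stream 5: decodes cleanly. VALID

Answer: yes yes no yes yes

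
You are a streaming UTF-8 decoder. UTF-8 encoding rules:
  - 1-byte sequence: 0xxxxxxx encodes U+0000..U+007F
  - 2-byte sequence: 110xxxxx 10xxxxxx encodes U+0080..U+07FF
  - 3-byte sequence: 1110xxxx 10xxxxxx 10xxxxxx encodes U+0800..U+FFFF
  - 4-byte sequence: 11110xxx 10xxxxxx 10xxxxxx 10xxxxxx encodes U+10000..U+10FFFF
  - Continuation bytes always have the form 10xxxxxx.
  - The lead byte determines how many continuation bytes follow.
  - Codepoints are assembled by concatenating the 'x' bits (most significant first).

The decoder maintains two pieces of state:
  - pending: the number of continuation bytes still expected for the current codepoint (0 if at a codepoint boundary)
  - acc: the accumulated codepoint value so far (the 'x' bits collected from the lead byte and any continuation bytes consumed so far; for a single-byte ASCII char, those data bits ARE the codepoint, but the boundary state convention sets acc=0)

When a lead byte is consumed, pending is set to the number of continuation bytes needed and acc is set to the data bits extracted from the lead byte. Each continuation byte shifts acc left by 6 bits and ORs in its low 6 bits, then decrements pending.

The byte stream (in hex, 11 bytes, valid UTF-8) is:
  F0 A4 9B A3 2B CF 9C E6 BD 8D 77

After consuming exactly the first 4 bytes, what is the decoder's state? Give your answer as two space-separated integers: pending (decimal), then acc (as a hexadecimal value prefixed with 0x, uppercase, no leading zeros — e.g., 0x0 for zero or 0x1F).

Byte[0]=F0: 4-byte lead. pending=3, acc=0x0
Byte[1]=A4: continuation. acc=(acc<<6)|0x24=0x24, pending=2
Byte[2]=9B: continuation. acc=(acc<<6)|0x1B=0x91B, pending=1
Byte[3]=A3: continuation. acc=(acc<<6)|0x23=0x246E3, pending=0

Answer: 0 0x246E3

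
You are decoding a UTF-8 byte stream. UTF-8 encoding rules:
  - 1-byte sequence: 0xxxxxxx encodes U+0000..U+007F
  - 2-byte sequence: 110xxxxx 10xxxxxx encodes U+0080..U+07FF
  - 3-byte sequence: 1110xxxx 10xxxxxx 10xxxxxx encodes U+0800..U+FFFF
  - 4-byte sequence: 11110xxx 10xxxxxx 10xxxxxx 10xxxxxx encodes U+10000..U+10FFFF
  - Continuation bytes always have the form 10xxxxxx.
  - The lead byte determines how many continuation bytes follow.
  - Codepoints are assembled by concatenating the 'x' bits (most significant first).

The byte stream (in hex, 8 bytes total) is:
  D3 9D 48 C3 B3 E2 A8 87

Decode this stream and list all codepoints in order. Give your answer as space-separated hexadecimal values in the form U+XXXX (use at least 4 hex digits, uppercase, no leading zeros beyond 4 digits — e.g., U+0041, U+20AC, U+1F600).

Byte[0]=D3: 2-byte lead, need 1 cont bytes. acc=0x13
Byte[1]=9D: continuation. acc=(acc<<6)|0x1D=0x4DD
Completed: cp=U+04DD (starts at byte 0)
Byte[2]=48: 1-byte ASCII. cp=U+0048
Byte[3]=C3: 2-byte lead, need 1 cont bytes. acc=0x3
Byte[4]=B3: continuation. acc=(acc<<6)|0x33=0xF3
Completed: cp=U+00F3 (starts at byte 3)
Byte[5]=E2: 3-byte lead, need 2 cont bytes. acc=0x2
Byte[6]=A8: continuation. acc=(acc<<6)|0x28=0xA8
Byte[7]=87: continuation. acc=(acc<<6)|0x07=0x2A07
Completed: cp=U+2A07 (starts at byte 5)

Answer: U+04DD U+0048 U+00F3 U+2A07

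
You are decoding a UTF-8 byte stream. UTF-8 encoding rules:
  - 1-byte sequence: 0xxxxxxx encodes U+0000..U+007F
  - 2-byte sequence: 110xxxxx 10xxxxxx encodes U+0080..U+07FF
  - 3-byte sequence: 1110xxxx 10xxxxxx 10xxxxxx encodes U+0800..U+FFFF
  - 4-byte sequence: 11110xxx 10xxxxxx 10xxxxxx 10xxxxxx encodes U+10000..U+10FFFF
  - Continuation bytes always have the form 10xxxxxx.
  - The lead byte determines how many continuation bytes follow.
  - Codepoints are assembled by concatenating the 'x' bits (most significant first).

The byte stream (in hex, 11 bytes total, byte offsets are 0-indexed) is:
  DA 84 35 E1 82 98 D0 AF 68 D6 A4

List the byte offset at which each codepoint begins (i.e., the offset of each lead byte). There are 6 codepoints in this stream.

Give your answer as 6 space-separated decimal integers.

Byte[0]=DA: 2-byte lead, need 1 cont bytes. acc=0x1A
Byte[1]=84: continuation. acc=(acc<<6)|0x04=0x684
Completed: cp=U+0684 (starts at byte 0)
Byte[2]=35: 1-byte ASCII. cp=U+0035
Byte[3]=E1: 3-byte lead, need 2 cont bytes. acc=0x1
Byte[4]=82: continuation. acc=(acc<<6)|0x02=0x42
Byte[5]=98: continuation. acc=(acc<<6)|0x18=0x1098
Completed: cp=U+1098 (starts at byte 3)
Byte[6]=D0: 2-byte lead, need 1 cont bytes. acc=0x10
Byte[7]=AF: continuation. acc=(acc<<6)|0x2F=0x42F
Completed: cp=U+042F (starts at byte 6)
Byte[8]=68: 1-byte ASCII. cp=U+0068
Byte[9]=D6: 2-byte lead, need 1 cont bytes. acc=0x16
Byte[10]=A4: continuation. acc=(acc<<6)|0x24=0x5A4
Completed: cp=U+05A4 (starts at byte 9)

Answer: 0 2 3 6 8 9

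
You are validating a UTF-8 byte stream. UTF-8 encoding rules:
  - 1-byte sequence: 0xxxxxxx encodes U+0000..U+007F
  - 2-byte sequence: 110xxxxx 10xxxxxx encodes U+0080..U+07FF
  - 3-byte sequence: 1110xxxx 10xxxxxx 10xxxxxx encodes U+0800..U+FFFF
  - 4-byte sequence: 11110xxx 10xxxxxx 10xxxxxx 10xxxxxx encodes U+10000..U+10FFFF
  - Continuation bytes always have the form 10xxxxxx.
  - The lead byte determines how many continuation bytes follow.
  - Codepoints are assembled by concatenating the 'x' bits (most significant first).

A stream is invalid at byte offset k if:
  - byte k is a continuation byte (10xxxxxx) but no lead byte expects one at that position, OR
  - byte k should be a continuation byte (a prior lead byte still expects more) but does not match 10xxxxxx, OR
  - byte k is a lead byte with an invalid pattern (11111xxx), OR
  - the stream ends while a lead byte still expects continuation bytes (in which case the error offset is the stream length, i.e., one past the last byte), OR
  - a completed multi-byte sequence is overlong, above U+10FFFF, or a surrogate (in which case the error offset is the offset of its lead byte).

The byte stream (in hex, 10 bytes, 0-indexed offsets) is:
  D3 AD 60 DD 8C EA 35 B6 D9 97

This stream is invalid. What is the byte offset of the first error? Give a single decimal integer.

Answer: 6

Derivation:
Byte[0]=D3: 2-byte lead, need 1 cont bytes. acc=0x13
Byte[1]=AD: continuation. acc=(acc<<6)|0x2D=0x4ED
Completed: cp=U+04ED (starts at byte 0)
Byte[2]=60: 1-byte ASCII. cp=U+0060
Byte[3]=DD: 2-byte lead, need 1 cont bytes. acc=0x1D
Byte[4]=8C: continuation. acc=(acc<<6)|0x0C=0x74C
Completed: cp=U+074C (starts at byte 3)
Byte[5]=EA: 3-byte lead, need 2 cont bytes. acc=0xA
Byte[6]=35: expected 10xxxxxx continuation. INVALID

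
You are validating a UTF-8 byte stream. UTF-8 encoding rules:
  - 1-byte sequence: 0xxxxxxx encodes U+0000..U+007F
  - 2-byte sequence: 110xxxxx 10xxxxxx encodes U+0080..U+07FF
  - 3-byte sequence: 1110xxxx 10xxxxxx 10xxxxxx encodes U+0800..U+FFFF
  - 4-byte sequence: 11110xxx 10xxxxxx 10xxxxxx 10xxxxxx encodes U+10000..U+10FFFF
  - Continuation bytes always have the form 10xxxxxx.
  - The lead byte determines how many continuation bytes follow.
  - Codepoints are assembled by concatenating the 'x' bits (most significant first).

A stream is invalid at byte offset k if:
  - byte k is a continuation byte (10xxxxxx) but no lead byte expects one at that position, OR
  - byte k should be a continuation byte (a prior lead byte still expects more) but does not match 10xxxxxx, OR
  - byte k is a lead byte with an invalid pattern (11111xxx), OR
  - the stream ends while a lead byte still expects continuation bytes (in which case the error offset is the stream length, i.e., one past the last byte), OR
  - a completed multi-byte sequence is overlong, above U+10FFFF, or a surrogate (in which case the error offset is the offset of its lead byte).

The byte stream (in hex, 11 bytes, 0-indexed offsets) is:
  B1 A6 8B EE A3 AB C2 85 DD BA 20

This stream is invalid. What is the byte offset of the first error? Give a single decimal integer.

Answer: 0

Derivation:
Byte[0]=B1: INVALID lead byte (not 0xxx/110x/1110/11110)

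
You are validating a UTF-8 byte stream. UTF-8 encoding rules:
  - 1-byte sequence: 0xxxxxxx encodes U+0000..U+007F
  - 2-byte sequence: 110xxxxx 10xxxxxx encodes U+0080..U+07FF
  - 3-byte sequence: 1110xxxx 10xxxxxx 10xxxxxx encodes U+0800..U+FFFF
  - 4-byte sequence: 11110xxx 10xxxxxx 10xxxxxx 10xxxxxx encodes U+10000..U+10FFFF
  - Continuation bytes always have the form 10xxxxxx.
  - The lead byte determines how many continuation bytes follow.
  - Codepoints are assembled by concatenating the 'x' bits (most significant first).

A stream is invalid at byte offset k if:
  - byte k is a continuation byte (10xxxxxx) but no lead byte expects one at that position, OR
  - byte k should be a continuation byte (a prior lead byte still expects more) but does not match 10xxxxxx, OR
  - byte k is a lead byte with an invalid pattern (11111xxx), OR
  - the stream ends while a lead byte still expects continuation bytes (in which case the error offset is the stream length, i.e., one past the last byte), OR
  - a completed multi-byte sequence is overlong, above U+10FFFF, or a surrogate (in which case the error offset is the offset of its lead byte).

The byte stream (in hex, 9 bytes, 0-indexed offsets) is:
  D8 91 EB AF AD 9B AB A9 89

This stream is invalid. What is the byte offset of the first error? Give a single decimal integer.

Answer: 5

Derivation:
Byte[0]=D8: 2-byte lead, need 1 cont bytes. acc=0x18
Byte[1]=91: continuation. acc=(acc<<6)|0x11=0x611
Completed: cp=U+0611 (starts at byte 0)
Byte[2]=EB: 3-byte lead, need 2 cont bytes. acc=0xB
Byte[3]=AF: continuation. acc=(acc<<6)|0x2F=0x2EF
Byte[4]=AD: continuation. acc=(acc<<6)|0x2D=0xBBED
Completed: cp=U+BBED (starts at byte 2)
Byte[5]=9B: INVALID lead byte (not 0xxx/110x/1110/11110)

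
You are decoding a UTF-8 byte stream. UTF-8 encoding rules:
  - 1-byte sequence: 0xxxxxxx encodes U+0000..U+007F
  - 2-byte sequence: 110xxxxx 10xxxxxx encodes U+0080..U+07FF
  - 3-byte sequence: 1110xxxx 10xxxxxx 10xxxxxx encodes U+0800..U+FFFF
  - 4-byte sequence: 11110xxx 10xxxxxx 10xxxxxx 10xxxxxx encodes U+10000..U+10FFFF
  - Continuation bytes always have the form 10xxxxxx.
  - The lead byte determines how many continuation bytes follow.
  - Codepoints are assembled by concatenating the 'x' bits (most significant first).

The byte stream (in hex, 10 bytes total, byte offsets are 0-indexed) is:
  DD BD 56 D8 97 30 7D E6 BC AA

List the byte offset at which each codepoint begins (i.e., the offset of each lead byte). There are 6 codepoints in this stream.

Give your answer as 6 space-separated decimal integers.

Byte[0]=DD: 2-byte lead, need 1 cont bytes. acc=0x1D
Byte[1]=BD: continuation. acc=(acc<<6)|0x3D=0x77D
Completed: cp=U+077D (starts at byte 0)
Byte[2]=56: 1-byte ASCII. cp=U+0056
Byte[3]=D8: 2-byte lead, need 1 cont bytes. acc=0x18
Byte[4]=97: continuation. acc=(acc<<6)|0x17=0x617
Completed: cp=U+0617 (starts at byte 3)
Byte[5]=30: 1-byte ASCII. cp=U+0030
Byte[6]=7D: 1-byte ASCII. cp=U+007D
Byte[7]=E6: 3-byte lead, need 2 cont bytes. acc=0x6
Byte[8]=BC: continuation. acc=(acc<<6)|0x3C=0x1BC
Byte[9]=AA: continuation. acc=(acc<<6)|0x2A=0x6F2A
Completed: cp=U+6F2A (starts at byte 7)

Answer: 0 2 3 5 6 7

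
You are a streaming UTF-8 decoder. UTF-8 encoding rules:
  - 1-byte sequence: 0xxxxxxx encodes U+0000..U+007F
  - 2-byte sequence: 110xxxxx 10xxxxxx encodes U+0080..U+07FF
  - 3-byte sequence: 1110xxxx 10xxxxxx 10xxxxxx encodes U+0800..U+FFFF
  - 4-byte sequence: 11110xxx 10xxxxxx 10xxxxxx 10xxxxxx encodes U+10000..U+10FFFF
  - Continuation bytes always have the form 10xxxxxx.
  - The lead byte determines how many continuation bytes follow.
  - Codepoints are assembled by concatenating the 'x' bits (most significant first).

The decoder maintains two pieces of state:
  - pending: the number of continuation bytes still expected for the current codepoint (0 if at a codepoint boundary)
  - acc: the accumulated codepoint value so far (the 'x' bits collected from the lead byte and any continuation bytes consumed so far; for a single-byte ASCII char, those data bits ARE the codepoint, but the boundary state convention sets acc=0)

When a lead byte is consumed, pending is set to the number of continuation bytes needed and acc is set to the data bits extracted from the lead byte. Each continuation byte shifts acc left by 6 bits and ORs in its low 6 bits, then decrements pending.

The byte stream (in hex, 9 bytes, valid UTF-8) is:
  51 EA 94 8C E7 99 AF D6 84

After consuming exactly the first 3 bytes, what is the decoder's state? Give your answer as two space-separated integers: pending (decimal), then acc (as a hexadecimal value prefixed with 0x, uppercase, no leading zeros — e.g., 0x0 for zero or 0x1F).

Answer: 1 0x294

Derivation:
Byte[0]=51: 1-byte. pending=0, acc=0x0
Byte[1]=EA: 3-byte lead. pending=2, acc=0xA
Byte[2]=94: continuation. acc=(acc<<6)|0x14=0x294, pending=1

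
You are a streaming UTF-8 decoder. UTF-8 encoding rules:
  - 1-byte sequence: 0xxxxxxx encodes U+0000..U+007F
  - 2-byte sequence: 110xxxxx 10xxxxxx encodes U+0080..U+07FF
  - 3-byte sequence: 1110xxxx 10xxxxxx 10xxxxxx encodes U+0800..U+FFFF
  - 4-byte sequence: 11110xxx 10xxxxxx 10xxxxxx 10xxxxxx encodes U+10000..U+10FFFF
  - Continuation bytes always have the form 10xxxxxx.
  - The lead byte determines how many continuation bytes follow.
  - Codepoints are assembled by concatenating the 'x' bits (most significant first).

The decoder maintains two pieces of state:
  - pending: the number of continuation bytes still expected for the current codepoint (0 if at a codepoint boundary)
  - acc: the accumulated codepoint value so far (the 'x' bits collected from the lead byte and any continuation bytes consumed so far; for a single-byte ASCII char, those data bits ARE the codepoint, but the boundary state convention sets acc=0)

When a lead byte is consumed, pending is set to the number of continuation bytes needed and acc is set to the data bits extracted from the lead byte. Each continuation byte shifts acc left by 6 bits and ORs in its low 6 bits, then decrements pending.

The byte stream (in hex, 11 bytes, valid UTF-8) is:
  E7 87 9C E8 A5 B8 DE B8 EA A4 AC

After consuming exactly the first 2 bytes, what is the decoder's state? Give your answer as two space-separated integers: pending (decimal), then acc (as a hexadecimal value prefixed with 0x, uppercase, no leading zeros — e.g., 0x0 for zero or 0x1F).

Answer: 1 0x1C7

Derivation:
Byte[0]=E7: 3-byte lead. pending=2, acc=0x7
Byte[1]=87: continuation. acc=(acc<<6)|0x07=0x1C7, pending=1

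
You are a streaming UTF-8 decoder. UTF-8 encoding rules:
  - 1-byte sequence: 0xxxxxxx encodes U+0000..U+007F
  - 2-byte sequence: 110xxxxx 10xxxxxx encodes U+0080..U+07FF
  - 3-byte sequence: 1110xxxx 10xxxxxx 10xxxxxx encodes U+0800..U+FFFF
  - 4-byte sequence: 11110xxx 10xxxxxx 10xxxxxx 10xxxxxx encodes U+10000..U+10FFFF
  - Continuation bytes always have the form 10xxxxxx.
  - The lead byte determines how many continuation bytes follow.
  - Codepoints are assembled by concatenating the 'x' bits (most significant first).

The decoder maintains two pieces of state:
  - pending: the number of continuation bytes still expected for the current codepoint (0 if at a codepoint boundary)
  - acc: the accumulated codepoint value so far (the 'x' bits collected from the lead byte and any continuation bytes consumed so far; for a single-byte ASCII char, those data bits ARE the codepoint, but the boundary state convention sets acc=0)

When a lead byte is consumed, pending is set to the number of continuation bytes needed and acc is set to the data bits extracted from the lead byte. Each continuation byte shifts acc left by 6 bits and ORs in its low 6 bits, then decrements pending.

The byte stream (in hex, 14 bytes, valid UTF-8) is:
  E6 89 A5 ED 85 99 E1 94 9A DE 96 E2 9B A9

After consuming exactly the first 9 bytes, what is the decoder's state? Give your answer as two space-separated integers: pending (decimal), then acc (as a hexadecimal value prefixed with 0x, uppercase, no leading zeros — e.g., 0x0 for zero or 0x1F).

Byte[0]=E6: 3-byte lead. pending=2, acc=0x6
Byte[1]=89: continuation. acc=(acc<<6)|0x09=0x189, pending=1
Byte[2]=A5: continuation. acc=(acc<<6)|0x25=0x6265, pending=0
Byte[3]=ED: 3-byte lead. pending=2, acc=0xD
Byte[4]=85: continuation. acc=(acc<<6)|0x05=0x345, pending=1
Byte[5]=99: continuation. acc=(acc<<6)|0x19=0xD159, pending=0
Byte[6]=E1: 3-byte lead. pending=2, acc=0x1
Byte[7]=94: continuation. acc=(acc<<6)|0x14=0x54, pending=1
Byte[8]=9A: continuation. acc=(acc<<6)|0x1A=0x151A, pending=0

Answer: 0 0x151A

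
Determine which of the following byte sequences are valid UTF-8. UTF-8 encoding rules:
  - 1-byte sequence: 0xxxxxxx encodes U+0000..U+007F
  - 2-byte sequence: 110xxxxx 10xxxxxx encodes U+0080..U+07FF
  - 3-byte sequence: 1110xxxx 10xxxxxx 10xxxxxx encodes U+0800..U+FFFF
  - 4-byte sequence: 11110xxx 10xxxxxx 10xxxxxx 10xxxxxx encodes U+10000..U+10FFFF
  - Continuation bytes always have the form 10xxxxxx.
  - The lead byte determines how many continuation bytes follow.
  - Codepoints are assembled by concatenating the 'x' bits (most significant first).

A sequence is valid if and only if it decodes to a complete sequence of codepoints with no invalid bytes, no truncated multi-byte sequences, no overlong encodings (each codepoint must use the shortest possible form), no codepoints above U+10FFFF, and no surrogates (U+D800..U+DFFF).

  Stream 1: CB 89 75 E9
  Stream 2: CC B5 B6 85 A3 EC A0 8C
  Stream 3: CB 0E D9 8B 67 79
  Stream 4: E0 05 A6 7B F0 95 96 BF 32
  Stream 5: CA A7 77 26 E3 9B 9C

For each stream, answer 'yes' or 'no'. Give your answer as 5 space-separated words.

Stream 1: error at byte offset 4. INVALID
Stream 2: error at byte offset 2. INVALID
Stream 3: error at byte offset 1. INVALID
Stream 4: error at byte offset 1. INVALID
Stream 5: decodes cleanly. VALID

Answer: no no no no yes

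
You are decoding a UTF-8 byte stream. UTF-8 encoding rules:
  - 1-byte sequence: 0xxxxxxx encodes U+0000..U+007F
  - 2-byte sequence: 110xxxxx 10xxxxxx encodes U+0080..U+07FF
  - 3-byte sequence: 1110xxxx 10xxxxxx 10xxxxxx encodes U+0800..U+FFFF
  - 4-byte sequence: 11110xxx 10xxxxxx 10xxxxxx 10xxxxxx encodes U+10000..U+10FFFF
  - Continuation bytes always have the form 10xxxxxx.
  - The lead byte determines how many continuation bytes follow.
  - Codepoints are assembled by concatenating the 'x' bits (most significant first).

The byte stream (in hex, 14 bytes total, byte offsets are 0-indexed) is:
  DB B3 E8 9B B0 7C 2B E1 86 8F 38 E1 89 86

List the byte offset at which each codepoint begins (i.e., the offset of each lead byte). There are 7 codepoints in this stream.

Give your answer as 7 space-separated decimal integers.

Answer: 0 2 5 6 7 10 11

Derivation:
Byte[0]=DB: 2-byte lead, need 1 cont bytes. acc=0x1B
Byte[1]=B3: continuation. acc=(acc<<6)|0x33=0x6F3
Completed: cp=U+06F3 (starts at byte 0)
Byte[2]=E8: 3-byte lead, need 2 cont bytes. acc=0x8
Byte[3]=9B: continuation. acc=(acc<<6)|0x1B=0x21B
Byte[4]=B0: continuation. acc=(acc<<6)|0x30=0x86F0
Completed: cp=U+86F0 (starts at byte 2)
Byte[5]=7C: 1-byte ASCII. cp=U+007C
Byte[6]=2B: 1-byte ASCII. cp=U+002B
Byte[7]=E1: 3-byte lead, need 2 cont bytes. acc=0x1
Byte[8]=86: continuation. acc=(acc<<6)|0x06=0x46
Byte[9]=8F: continuation. acc=(acc<<6)|0x0F=0x118F
Completed: cp=U+118F (starts at byte 7)
Byte[10]=38: 1-byte ASCII. cp=U+0038
Byte[11]=E1: 3-byte lead, need 2 cont bytes. acc=0x1
Byte[12]=89: continuation. acc=(acc<<6)|0x09=0x49
Byte[13]=86: continuation. acc=(acc<<6)|0x06=0x1246
Completed: cp=U+1246 (starts at byte 11)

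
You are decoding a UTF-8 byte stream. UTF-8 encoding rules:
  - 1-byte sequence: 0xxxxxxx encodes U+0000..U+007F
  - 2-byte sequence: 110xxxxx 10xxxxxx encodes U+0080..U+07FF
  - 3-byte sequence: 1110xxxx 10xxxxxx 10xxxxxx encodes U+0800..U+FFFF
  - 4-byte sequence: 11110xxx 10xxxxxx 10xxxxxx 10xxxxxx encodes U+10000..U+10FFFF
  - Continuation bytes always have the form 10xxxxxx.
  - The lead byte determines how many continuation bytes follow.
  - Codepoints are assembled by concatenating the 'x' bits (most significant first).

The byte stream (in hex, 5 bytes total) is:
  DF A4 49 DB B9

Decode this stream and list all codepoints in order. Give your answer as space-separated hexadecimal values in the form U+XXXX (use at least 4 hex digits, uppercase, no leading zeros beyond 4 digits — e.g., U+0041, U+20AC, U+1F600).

Byte[0]=DF: 2-byte lead, need 1 cont bytes. acc=0x1F
Byte[1]=A4: continuation. acc=(acc<<6)|0x24=0x7E4
Completed: cp=U+07E4 (starts at byte 0)
Byte[2]=49: 1-byte ASCII. cp=U+0049
Byte[3]=DB: 2-byte lead, need 1 cont bytes. acc=0x1B
Byte[4]=B9: continuation. acc=(acc<<6)|0x39=0x6F9
Completed: cp=U+06F9 (starts at byte 3)

Answer: U+07E4 U+0049 U+06F9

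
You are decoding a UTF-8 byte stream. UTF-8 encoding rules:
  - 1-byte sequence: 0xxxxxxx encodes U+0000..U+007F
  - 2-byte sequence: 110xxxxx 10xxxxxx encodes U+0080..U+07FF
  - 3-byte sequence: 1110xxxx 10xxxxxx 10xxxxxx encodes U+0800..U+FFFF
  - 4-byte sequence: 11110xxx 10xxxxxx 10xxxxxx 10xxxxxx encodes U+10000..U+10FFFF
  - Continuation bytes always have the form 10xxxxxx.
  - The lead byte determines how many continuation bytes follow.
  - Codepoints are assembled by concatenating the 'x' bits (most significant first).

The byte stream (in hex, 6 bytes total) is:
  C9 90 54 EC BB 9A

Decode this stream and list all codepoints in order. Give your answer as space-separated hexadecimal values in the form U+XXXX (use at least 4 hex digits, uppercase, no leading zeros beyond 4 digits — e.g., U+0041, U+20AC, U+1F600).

Answer: U+0250 U+0054 U+CEDA

Derivation:
Byte[0]=C9: 2-byte lead, need 1 cont bytes. acc=0x9
Byte[1]=90: continuation. acc=(acc<<6)|0x10=0x250
Completed: cp=U+0250 (starts at byte 0)
Byte[2]=54: 1-byte ASCII. cp=U+0054
Byte[3]=EC: 3-byte lead, need 2 cont bytes. acc=0xC
Byte[4]=BB: continuation. acc=(acc<<6)|0x3B=0x33B
Byte[5]=9A: continuation. acc=(acc<<6)|0x1A=0xCEDA
Completed: cp=U+CEDA (starts at byte 3)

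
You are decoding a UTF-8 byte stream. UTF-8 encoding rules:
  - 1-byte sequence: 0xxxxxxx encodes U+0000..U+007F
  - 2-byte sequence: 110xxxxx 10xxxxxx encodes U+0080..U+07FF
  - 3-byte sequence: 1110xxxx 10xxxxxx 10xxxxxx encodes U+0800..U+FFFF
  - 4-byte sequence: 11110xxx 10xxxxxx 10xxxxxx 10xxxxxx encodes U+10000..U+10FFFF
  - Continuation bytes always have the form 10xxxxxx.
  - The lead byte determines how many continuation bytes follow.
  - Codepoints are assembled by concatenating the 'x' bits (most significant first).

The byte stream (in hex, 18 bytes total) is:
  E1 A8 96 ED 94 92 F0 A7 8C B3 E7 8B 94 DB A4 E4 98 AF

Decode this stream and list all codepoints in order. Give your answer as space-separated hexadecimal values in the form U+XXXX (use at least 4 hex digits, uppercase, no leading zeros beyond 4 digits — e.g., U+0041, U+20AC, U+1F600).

Byte[0]=E1: 3-byte lead, need 2 cont bytes. acc=0x1
Byte[1]=A8: continuation. acc=(acc<<6)|0x28=0x68
Byte[2]=96: continuation. acc=(acc<<6)|0x16=0x1A16
Completed: cp=U+1A16 (starts at byte 0)
Byte[3]=ED: 3-byte lead, need 2 cont bytes. acc=0xD
Byte[4]=94: continuation. acc=(acc<<6)|0x14=0x354
Byte[5]=92: continuation. acc=(acc<<6)|0x12=0xD512
Completed: cp=U+D512 (starts at byte 3)
Byte[6]=F0: 4-byte lead, need 3 cont bytes. acc=0x0
Byte[7]=A7: continuation. acc=(acc<<6)|0x27=0x27
Byte[8]=8C: continuation. acc=(acc<<6)|0x0C=0x9CC
Byte[9]=B3: continuation. acc=(acc<<6)|0x33=0x27333
Completed: cp=U+27333 (starts at byte 6)
Byte[10]=E7: 3-byte lead, need 2 cont bytes. acc=0x7
Byte[11]=8B: continuation. acc=(acc<<6)|0x0B=0x1CB
Byte[12]=94: continuation. acc=(acc<<6)|0x14=0x72D4
Completed: cp=U+72D4 (starts at byte 10)
Byte[13]=DB: 2-byte lead, need 1 cont bytes. acc=0x1B
Byte[14]=A4: continuation. acc=(acc<<6)|0x24=0x6E4
Completed: cp=U+06E4 (starts at byte 13)
Byte[15]=E4: 3-byte lead, need 2 cont bytes. acc=0x4
Byte[16]=98: continuation. acc=(acc<<6)|0x18=0x118
Byte[17]=AF: continuation. acc=(acc<<6)|0x2F=0x462F
Completed: cp=U+462F (starts at byte 15)

Answer: U+1A16 U+D512 U+27333 U+72D4 U+06E4 U+462F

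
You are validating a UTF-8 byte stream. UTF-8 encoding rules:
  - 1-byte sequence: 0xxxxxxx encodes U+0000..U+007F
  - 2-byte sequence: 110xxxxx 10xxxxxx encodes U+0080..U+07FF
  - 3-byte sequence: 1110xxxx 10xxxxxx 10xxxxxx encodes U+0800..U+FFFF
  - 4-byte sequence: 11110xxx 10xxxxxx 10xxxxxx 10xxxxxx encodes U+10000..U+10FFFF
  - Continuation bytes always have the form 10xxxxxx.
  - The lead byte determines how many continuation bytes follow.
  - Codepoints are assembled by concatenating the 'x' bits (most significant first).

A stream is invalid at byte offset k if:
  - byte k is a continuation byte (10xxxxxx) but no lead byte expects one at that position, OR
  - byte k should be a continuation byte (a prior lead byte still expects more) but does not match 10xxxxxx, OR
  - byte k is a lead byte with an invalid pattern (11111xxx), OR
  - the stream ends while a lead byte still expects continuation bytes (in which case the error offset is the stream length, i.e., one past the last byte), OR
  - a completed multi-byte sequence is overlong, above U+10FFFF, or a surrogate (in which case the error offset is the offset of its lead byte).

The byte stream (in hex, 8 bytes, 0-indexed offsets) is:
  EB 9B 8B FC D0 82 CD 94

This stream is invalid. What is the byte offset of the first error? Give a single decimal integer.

Byte[0]=EB: 3-byte lead, need 2 cont bytes. acc=0xB
Byte[1]=9B: continuation. acc=(acc<<6)|0x1B=0x2DB
Byte[2]=8B: continuation. acc=(acc<<6)|0x0B=0xB6CB
Completed: cp=U+B6CB (starts at byte 0)
Byte[3]=FC: INVALID lead byte (not 0xxx/110x/1110/11110)

Answer: 3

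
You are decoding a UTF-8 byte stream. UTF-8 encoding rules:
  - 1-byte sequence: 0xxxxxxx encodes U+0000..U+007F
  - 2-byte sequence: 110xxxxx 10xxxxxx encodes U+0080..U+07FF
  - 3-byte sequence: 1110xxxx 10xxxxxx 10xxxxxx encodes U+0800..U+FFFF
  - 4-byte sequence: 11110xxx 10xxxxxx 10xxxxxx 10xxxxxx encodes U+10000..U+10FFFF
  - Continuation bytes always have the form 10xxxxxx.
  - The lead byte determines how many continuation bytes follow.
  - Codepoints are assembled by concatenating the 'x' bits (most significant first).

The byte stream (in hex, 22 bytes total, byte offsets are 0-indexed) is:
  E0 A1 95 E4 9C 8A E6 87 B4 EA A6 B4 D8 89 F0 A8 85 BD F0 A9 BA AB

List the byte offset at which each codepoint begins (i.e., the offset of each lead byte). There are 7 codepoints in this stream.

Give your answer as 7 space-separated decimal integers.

Answer: 0 3 6 9 12 14 18

Derivation:
Byte[0]=E0: 3-byte lead, need 2 cont bytes. acc=0x0
Byte[1]=A1: continuation. acc=(acc<<6)|0x21=0x21
Byte[2]=95: continuation. acc=(acc<<6)|0x15=0x855
Completed: cp=U+0855 (starts at byte 0)
Byte[3]=E4: 3-byte lead, need 2 cont bytes. acc=0x4
Byte[4]=9C: continuation. acc=(acc<<6)|0x1C=0x11C
Byte[5]=8A: continuation. acc=(acc<<6)|0x0A=0x470A
Completed: cp=U+470A (starts at byte 3)
Byte[6]=E6: 3-byte lead, need 2 cont bytes. acc=0x6
Byte[7]=87: continuation. acc=(acc<<6)|0x07=0x187
Byte[8]=B4: continuation. acc=(acc<<6)|0x34=0x61F4
Completed: cp=U+61F4 (starts at byte 6)
Byte[9]=EA: 3-byte lead, need 2 cont bytes. acc=0xA
Byte[10]=A6: continuation. acc=(acc<<6)|0x26=0x2A6
Byte[11]=B4: continuation. acc=(acc<<6)|0x34=0xA9B4
Completed: cp=U+A9B4 (starts at byte 9)
Byte[12]=D8: 2-byte lead, need 1 cont bytes. acc=0x18
Byte[13]=89: continuation. acc=(acc<<6)|0x09=0x609
Completed: cp=U+0609 (starts at byte 12)
Byte[14]=F0: 4-byte lead, need 3 cont bytes. acc=0x0
Byte[15]=A8: continuation. acc=(acc<<6)|0x28=0x28
Byte[16]=85: continuation. acc=(acc<<6)|0x05=0xA05
Byte[17]=BD: continuation. acc=(acc<<6)|0x3D=0x2817D
Completed: cp=U+2817D (starts at byte 14)
Byte[18]=F0: 4-byte lead, need 3 cont bytes. acc=0x0
Byte[19]=A9: continuation. acc=(acc<<6)|0x29=0x29
Byte[20]=BA: continuation. acc=(acc<<6)|0x3A=0xA7A
Byte[21]=AB: continuation. acc=(acc<<6)|0x2B=0x29EAB
Completed: cp=U+29EAB (starts at byte 18)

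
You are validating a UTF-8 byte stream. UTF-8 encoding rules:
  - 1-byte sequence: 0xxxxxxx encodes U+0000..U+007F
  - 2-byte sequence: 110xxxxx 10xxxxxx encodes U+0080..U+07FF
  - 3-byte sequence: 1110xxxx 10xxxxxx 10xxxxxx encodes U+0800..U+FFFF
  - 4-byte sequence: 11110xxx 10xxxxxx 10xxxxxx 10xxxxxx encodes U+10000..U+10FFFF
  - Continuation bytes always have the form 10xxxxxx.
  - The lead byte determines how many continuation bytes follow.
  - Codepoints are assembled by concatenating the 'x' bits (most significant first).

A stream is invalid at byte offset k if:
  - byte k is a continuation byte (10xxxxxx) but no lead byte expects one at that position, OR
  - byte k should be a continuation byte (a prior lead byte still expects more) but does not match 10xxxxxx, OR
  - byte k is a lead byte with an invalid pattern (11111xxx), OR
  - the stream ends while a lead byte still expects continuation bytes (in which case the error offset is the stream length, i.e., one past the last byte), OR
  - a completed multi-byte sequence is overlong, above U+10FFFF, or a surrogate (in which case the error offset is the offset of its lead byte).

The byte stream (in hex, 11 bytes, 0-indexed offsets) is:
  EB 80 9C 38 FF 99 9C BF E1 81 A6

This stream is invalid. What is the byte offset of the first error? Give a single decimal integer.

Byte[0]=EB: 3-byte lead, need 2 cont bytes. acc=0xB
Byte[1]=80: continuation. acc=(acc<<6)|0x00=0x2C0
Byte[2]=9C: continuation. acc=(acc<<6)|0x1C=0xB01C
Completed: cp=U+B01C (starts at byte 0)
Byte[3]=38: 1-byte ASCII. cp=U+0038
Byte[4]=FF: INVALID lead byte (not 0xxx/110x/1110/11110)

Answer: 4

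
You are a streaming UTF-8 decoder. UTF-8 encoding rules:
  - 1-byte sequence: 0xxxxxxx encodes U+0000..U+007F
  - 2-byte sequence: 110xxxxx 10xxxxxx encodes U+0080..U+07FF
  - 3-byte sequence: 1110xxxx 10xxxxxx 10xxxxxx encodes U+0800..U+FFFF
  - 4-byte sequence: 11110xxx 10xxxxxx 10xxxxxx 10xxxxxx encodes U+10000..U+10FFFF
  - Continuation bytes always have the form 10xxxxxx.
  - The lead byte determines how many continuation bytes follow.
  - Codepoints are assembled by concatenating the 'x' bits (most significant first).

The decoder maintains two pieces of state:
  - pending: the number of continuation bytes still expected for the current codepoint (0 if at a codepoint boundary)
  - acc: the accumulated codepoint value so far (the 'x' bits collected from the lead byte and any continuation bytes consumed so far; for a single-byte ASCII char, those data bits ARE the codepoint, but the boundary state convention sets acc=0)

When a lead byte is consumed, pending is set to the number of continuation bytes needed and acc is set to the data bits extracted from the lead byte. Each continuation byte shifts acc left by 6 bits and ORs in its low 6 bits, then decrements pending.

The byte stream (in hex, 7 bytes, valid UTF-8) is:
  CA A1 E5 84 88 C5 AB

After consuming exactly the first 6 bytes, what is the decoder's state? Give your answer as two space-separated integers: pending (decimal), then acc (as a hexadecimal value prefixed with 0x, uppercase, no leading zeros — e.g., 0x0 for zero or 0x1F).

Byte[0]=CA: 2-byte lead. pending=1, acc=0xA
Byte[1]=A1: continuation. acc=(acc<<6)|0x21=0x2A1, pending=0
Byte[2]=E5: 3-byte lead. pending=2, acc=0x5
Byte[3]=84: continuation. acc=(acc<<6)|0x04=0x144, pending=1
Byte[4]=88: continuation. acc=(acc<<6)|0x08=0x5108, pending=0
Byte[5]=C5: 2-byte lead. pending=1, acc=0x5

Answer: 1 0x5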